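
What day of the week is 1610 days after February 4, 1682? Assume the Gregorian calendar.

Wednesday

Feb 4, 1682 is a Wednesday.
1610 mod 7 = 0, so 1610 days after a Wednesday is Wednesday + 0 = Wednesday.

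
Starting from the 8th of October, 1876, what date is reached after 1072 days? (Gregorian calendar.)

September 15, 1879

+365 (one year) → Oct 8, 1877 (707 left).
+365 (one year) → Oct 8, 1878 (342 left).
Oct has 31 days: +24 → Nov 1, 1878 (318 left).
Nov has 30 days: +30 → Dec 1, 1878 (288 left).
Dec has 31 days: +31 → Jan 1, 1879 (257 left).
Jan has 31 days: +31 → Feb 1, 1879 (226 left).
Feb has 28 days: +28 → Mar 1, 1879 (198 left).
Mar has 31 days: +31 → Apr 1, 1879 (167 left).
Apr has 30 days: +30 → May 1, 1879 (137 left).
May has 31 days: +31 → Jun 1, 1879 (106 left).
Jun has 30 days: +30 → Jul 1, 1879 (76 left).
Jul has 31 days: +31 → Aug 1, 1879 (45 left).
Aug has 31 days: +31 → Sep 1, 1879 (14 left).
+14 → Sep 15, 1879.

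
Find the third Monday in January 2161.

January 1, 2161 is a Thursday.
The first Monday is therefore January 5 (4 days later).
The third Monday is 5 + 2×7 = January 19.

January 19, 2161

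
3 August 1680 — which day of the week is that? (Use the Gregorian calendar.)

Saturday

Doomsday rule: the anchor day for the 1600s is Tuesday. For year 80: 80÷12 = 6 r 8, and 8÷4 = 2, so 6+8+2 = 16.
Tuesday + 16 ≡ Thursday — that's 1680's doomsday.
In August the doomsday date is Aug 8.
Aug 3 is 5 days before Aug 8; 5 mod 7 = 5, so Thursday − 5 = Saturday.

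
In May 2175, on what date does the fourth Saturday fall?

May 1, 2175 is a Monday.
The first Saturday is therefore May 6 (5 days later).
The fourth Saturday is 6 + 3×7 = May 27.

May 27, 2175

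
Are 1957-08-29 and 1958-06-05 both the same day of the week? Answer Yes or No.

From Aug 29, 1957 to Jun 5, 1958 is 280 days.
280 mod 7 = 0, so they are the same weekday.
(Aug 29, 1957 is a Thursday; Jun 5, 1958 is a Thursday.)

Yes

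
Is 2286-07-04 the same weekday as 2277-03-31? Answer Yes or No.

From Mar 31, 2277 to Jul 4, 2286 is 3382 days.
3382 mod 7 = 1, so they are different weekdays.
(Mar 31, 2277 is a Saturday; Jul 4, 2286 is a Sunday.)

No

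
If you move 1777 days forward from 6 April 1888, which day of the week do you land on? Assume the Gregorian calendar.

Apr 6, 1888 is a Friday.
1777 mod 7 = 6, so 1777 days after a Friday is Friday + 6 = Thursday.

Thursday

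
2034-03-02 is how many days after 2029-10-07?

Oct 7, 2029 → Oct 7, 2030: 365 days.
Oct 7, 2030 → Oct 7, 2031: 365 days.
Oct 7, 2031 → Oct 7, 2032: 366 days (Feb 29, 2032 is in that span).
Oct 7, 2032 → Oct 7, 2033: 365 days.
Oct 7, 2033 → Nov 7, 2033: 31 days (October has 31).
Nov 7, 2033 → Dec 7, 2033: 30 days (November has 30).
Dec 7, 2033 → Jan 7, 2034: 31 days (December has 31).
Jan 7, 2034 → Feb 7, 2034: 31 days (January has 31).
Feb 7, 2034 → Mar 2, 2034: 23 days.
Total: 1607 days.

1607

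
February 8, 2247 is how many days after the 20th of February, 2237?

3640

Feb 20, 2237 → Feb 20, 2238: 365 days.
Feb 20, 2238 → Feb 20, 2239: 365 days.
Feb 20, 2239 → Feb 20, 2240: 365 days.
Feb 20, 2240 → Feb 20, 2241: 366 days (Feb 29, 2240 is in that span).
Feb 20, 2241 → Feb 20, 2242: 365 days.
Feb 20, 2242 → Feb 20, 2243: 365 days.
Feb 20, 2243 → Feb 20, 2244: 365 days.
Feb 20, 2244 → Feb 20, 2245: 366 days (Feb 29, 2244 is in that span).
Feb 20, 2245 → Feb 20, 2246: 365 days.
Feb 20, 2246 → Mar 20, 2246: 28 days (February has 28).
Mar 20, 2246 → Apr 20, 2246: 31 days (March has 31).
Apr 20, 2246 → May 20, 2246: 30 days (April has 30).
May 20, 2246 → Jun 20, 2246: 31 days (May has 31).
Jun 20, 2246 → Jul 20, 2246: 30 days (June has 30).
Jul 20, 2246 → Aug 20, 2246: 31 days (July has 31).
Aug 20, 2246 → Sep 20, 2246: 31 days (August has 31).
Sep 20, 2246 → Oct 20, 2246: 30 days (September has 30).
Oct 20, 2246 → Nov 20, 2246: 31 days (October has 31).
Nov 20, 2246 → Dec 20, 2246: 30 days (November has 30).
Dec 20, 2246 → Jan 20, 2247: 31 days (December has 31).
Jan 20, 2247 → Feb 8, 2247: 19 days.
Total: 3640 days.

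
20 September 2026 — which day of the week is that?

Sunday

January 1, 2026 is a Thursday.
Jan 1, 2026 → Feb 1, 2026: 31 days (January has 31).
Feb 1, 2026 → Mar 1, 2026: 28 days (February has 28).
Mar 1, 2026 → Apr 1, 2026: 31 days (March has 31).
Apr 1, 2026 → May 1, 2026: 30 days (April has 30).
May 1, 2026 → Jun 1, 2026: 31 days (May has 31).
Jun 1, 2026 → Jul 1, 2026: 30 days (June has 30).
Jul 1, 2026 → Aug 1, 2026: 31 days (July has 31).
Aug 1, 2026 → Sep 1, 2026: 31 days (August has 31).
Sep 1, 2026 → Sep 20, 2026: 19 days.
Total: 262 days.
262 mod 7 = 3, so Thursday + 3 = Sunday.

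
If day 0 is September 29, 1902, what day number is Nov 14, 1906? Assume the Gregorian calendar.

1507

Sep 29, 1902 → Sep 29, 1903: 365 days.
Sep 29, 1903 → Sep 29, 1904: 366 days (Feb 29, 1904 is in that span).
Sep 29, 1904 → Sep 29, 1905: 365 days.
Sep 29, 1905 → Sep 29, 1906: 365 days.
Sep 29, 1906 → Oct 29, 1906: 30 days (September has 30).
Oct 29, 1906 → Nov 14, 1906: 16 days.
Total: 1507 days.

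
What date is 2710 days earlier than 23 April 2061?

−365 (one year) → Apr 23, 2060 (2345 left).
−366 (one year; includes Feb 29, 2060) → Apr 23, 2059 (1979 left).
−365 (one year) → Apr 23, 2058 (1614 left).
−365 (one year) → Apr 23, 2057 (1249 left).
−365 (one year) → Apr 23, 2056 (884 left).
−366 (one year; includes Feb 29, 2056) → Apr 23, 2055 (518 left).
−365 (one year) → Apr 23, 2054 (153 left).
−23 → Mar 31, 2054 (end of Mar, 31 days; 130 left).
−31 → Feb 28, 2054 (end of Feb, 28 days; 99 left).
−28 → Jan 31, 2054 (end of Jan, 31 days; 71 left).
−31 → Dec 31, 2053 (end of Dec, 31 days; 40 left).
−31 → Nov 30, 2053 (end of Nov, 30 days; 9 left).
−9 → Nov 21, 2053.

November 21, 2053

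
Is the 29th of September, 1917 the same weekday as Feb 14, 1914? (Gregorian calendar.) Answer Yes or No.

Yes

From Feb 14, 1914 to Sep 29, 1917 is 1323 days.
1323 mod 7 = 0, so they are the same weekday.
(Feb 14, 1914 is a Saturday; Sep 29, 1917 is a Saturday.)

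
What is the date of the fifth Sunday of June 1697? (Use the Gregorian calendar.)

June 1, 1697 is a Saturday.
The first Sunday is therefore June 2 (1 days later).
The fifth Sunday is 2 + 4×7 = June 30.

June 30, 1697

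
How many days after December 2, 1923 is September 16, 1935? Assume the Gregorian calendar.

Dec 2, 1923 → Dec 2, 1924: 366 days (Feb 29, 1924 is in that span).
Dec 2, 1924 → Dec 2, 1925: 365 days.
Dec 2, 1925 → Dec 2, 1926: 365 days.
Dec 2, 1926 → Dec 2, 1927: 365 days.
Dec 2, 1927 → Dec 2, 1928: 366 days (Feb 29, 1928 is in that span).
Dec 2, 1928 → Dec 2, 1929: 365 days.
Dec 2, 1929 → Dec 2, 1930: 365 days.
Dec 2, 1930 → Dec 2, 1931: 365 days.
Dec 2, 1931 → Dec 2, 1932: 366 days (Feb 29, 1932 is in that span).
Dec 2, 1932 → Dec 2, 1933: 365 days.
Dec 2, 1933 → Dec 2, 1934: 365 days.
Dec 2, 1934 → Jan 2, 1935: 31 days (December has 31).
Jan 2, 1935 → Feb 2, 1935: 31 days (January has 31).
Feb 2, 1935 → Mar 2, 1935: 28 days (February has 28).
Mar 2, 1935 → Apr 2, 1935: 31 days (March has 31).
Apr 2, 1935 → May 2, 1935: 30 days (April has 30).
May 2, 1935 → Jun 2, 1935: 31 days (May has 31).
Jun 2, 1935 → Jul 2, 1935: 30 days (June has 30).
Jul 2, 1935 → Aug 2, 1935: 31 days (July has 31).
Aug 2, 1935 → Sep 2, 1935: 31 days (August has 31).
Sep 2, 1935 → Sep 16, 1935: 14 days.
Total: 4306 days.

4306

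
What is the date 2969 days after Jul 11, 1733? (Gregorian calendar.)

+365 (one year) → Jul 11, 1734 (2604 left).
+365 (one year) → Jul 11, 1735 (2239 left).
+366 (one year; includes Feb 29, 1736) → Jul 11, 1736 (1873 left).
+365 (one year) → Jul 11, 1737 (1508 left).
+365 (one year) → Jul 11, 1738 (1143 left).
+365 (one year) → Jul 11, 1739 (778 left).
+366 (one year; includes Feb 29, 1740) → Jul 11, 1740 (412 left).
+365 (one year) → Jul 11, 1741 (47 left).
Jul has 31 days: +21 → Aug 1, 1741 (26 left).
+26 → Aug 27, 1741.

August 27, 1741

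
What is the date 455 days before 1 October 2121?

July 3, 2120

−365 (one year) → Oct 1, 2120 (90 left).
−1 → Sep 30, 2120 (end of Sep, 30 days; 89 left).
−30 → Aug 31, 2120 (end of Aug, 31 days; 59 left).
−31 → Jul 31, 2120 (end of Jul, 31 days; 28 left).
−28 → Jul 3, 2120.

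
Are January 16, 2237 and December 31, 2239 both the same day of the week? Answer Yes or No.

From Jan 16, 2237 to Dec 31, 2239 is 1079 days.
1079 mod 7 = 1, so they are different weekdays.
(Jan 16, 2237 is a Monday; Dec 31, 2239 is a Tuesday.)

No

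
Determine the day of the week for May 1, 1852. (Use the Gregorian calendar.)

Saturday

Doomsday rule: the anchor day for the 1800s is Friday. For year 52: 52÷12 = 4 r 4, and 4÷4 = 1, so 4+4+1 = 9.
Friday + 9 ≡ Sunday — that's 1852's doomsday.
In May the doomsday date is May 9.
May 1 is 8 days before May 9; 8 mod 7 = 1, so Sunday − 1 = Saturday.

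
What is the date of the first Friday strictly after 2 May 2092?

May 9, 2092

May 2, 2092 is a Friday.
From Friday to the next Friday is 7 days.
May 2, 2092 + 7 = May 9, 2092.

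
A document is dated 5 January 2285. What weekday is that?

Monday

Doomsday rule: the anchor day for the 2200s is Friday. For year 85: 85÷12 = 7 r 1, and 1÷4 = 0, so 7+1+0 = 8.
Friday + 8 ≡ Saturday — that's 2285's doomsday.
In January the doomsday date is Jan 3 (2285 is not a leap year).
Jan 5 is 2 days after Jan 3; 2 mod 7 = 2, so Saturday + 2 = Monday.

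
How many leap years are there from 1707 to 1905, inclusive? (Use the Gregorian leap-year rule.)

48

Multiples of 4 in [1707,1905]: 50.
Of those, multiples of 100: 2 (not leap unless ÷400).
Multiples of 400: 0.
Leap years = 50 − 2 + 0 = 48.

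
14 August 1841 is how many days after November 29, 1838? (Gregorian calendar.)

989

Nov 29, 1838 → Nov 29, 1839: 365 days.
Nov 29, 1839 → Nov 29, 1840: 366 days (Feb 29, 1840 is in that span).
Nov 29, 1840 → Dec 29, 1840: 30 days (November has 30).
Dec 29, 1840 → Jan 29, 1841: 31 days (December has 31).
Jan 29, 1841 → Feb 28, 1841: 30 days (January has 31).
Feb 28, 1841 → Mar 28, 1841: 28 days (February has 28).
Mar 28, 1841 → Apr 28, 1841: 31 days (March has 31).
Apr 28, 1841 → May 28, 1841: 30 days (April has 30).
May 28, 1841 → Jun 28, 1841: 31 days (May has 31).
Jun 28, 1841 → Jul 28, 1841: 30 days (June has 30).
Jul 28, 1841 → Aug 14, 1841: 17 days.
Total: 989 days.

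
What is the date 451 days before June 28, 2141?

April 3, 2140

−365 (one year) → Jun 28, 2140 (86 left).
−28 → May 31, 2140 (end of May, 31 days; 58 left).
−31 → Apr 30, 2140 (end of Apr, 30 days; 27 left).
−27 → Apr 3, 2140.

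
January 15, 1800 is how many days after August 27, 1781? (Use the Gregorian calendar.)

Aug 27, 1781 → Aug 27, 1782: 365 days.
Aug 27, 1782 → Aug 27, 1783: 365 days.
Aug 27, 1783 → Aug 27, 1784: 366 days (Feb 29, 1784 is in that span).
Aug 27, 1784 → Aug 27, 1785: 365 days.
Aug 27, 1785 → Aug 27, 1786: 365 days.
Aug 27, 1786 → Aug 27, 1787: 365 days.
Aug 27, 1787 → Aug 27, 1788: 366 days (Feb 29, 1788 is in that span).
Aug 27, 1788 → Aug 27, 1789: 365 days.
Aug 27, 1789 → Aug 27, 1790: 365 days.
Aug 27, 1790 → Aug 27, 1791: 365 days.
Aug 27, 1791 → Aug 27, 1792: 366 days (Feb 29, 1792 is in that span).
Aug 27, 1792 → Aug 27, 1793: 365 days.
Aug 27, 1793 → Aug 27, 1794: 365 days.
Aug 27, 1794 → Aug 27, 1795: 365 days.
Aug 27, 1795 → Aug 27, 1796: 366 days (Feb 29, 1796 is in that span).
Aug 27, 1796 → Aug 27, 1797: 365 days.
Aug 27, 1797 → Aug 27, 1798: 365 days.
Aug 27, 1798 → Aug 27, 1799: 365 days.
Aug 27, 1799 → Sep 27, 1799: 31 days (August has 31).
Sep 27, 1799 → Oct 27, 1799: 30 days (September has 30).
Oct 27, 1799 → Nov 27, 1799: 31 days (October has 31).
Nov 27, 1799 → Dec 27, 1799: 30 days (November has 30).
Dec 27, 1799 → Jan 15, 1800: 19 days.
Total: 6715 days.

6715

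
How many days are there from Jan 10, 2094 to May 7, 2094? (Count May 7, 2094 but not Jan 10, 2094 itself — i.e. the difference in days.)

117

Jan 10, 2094 → Feb 10, 2094: 31 days (January has 31).
Feb 10, 2094 → Mar 10, 2094: 28 days (February has 28).
Mar 10, 2094 → Apr 10, 2094: 31 days (March has 31).
Apr 10, 2094 → May 7, 2094: 27 days.
Total: 117 days.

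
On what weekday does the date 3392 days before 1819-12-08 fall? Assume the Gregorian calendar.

First find the weekday of Dec 8, 1819. Doomsday rule: the anchor day for the 1800s is Friday. For year 19: 19÷12 = 1 r 7, and 7÷4 = 1, so 1+7+1 = 9.
Friday + 9 ≡ Sunday — that's 1819's doomsday.
In December the doomsday date is Dec 12.
Dec 8 is 4 days before Dec 12; 4 mod 7 = 4, so Sunday − 4 = Wednesday.
3392 mod 7 = 4, so 3392 days before a Wednesday is Wednesday − 4 = Saturday.

Saturday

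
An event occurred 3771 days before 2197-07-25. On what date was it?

−365 (one year) → Jul 25, 2196 (3406 left).
−366 (one year; includes Feb 29, 2196) → Jul 25, 2195 (3040 left).
−365 (one year) → Jul 25, 2194 (2675 left).
−365 (one year) → Jul 25, 2193 (2310 left).
−365 (one year) → Jul 25, 2192 (1945 left).
−366 (one year; includes Feb 29, 2192) → Jul 25, 2191 (1579 left).
−365 (one year) → Jul 25, 2190 (1214 left).
−365 (one year) → Jul 25, 2189 (849 left).
−365 (one year) → Jul 25, 2188 (484 left).
−366 (one year; includes Feb 29, 2188) → Jul 25, 2187 (118 left).
−25 → Jun 30, 2187 (end of Jun, 30 days; 93 left).
−30 → May 31, 2187 (end of May, 31 days; 63 left).
−31 → Apr 30, 2187 (end of Apr, 30 days; 32 left).
−30 → Mar 31, 2187 (end of Mar, 31 days; 2 left).
−2 → Mar 29, 2187.

March 29, 2187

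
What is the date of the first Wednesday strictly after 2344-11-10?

Nov 10, 2344 is a Friday.
From Friday to the next Wednesday is 5 days.
Nov 10, 2344 + 5 = Nov 15, 2344.

November 15, 2344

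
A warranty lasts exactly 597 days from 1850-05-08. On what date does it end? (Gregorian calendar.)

December 26, 1851

+365 (one year) → May 8, 1851 (232 left).
May has 31 days: +24 → Jun 1, 1851 (208 left).
Jun has 30 days: +30 → Jul 1, 1851 (178 left).
Jul has 31 days: +31 → Aug 1, 1851 (147 left).
Aug has 31 days: +31 → Sep 1, 1851 (116 left).
Sep has 30 days: +30 → Oct 1, 1851 (86 left).
Oct has 31 days: +31 → Nov 1, 1851 (55 left).
Nov has 30 days: +30 → Dec 1, 1851 (25 left).
+25 → Dec 26, 1851.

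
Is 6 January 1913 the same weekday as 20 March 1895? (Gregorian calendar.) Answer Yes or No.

No

From Mar 20, 1895 to Jan 6, 1913 is 6501 days.
6501 mod 7 = 5, so they are different weekdays.
(Mar 20, 1895 is a Wednesday; Jan 6, 1913 is a Monday.)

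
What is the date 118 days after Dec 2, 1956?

Dec has 31 days: +30 → Jan 1, 1957 (88 left).
Jan has 31 days: +31 → Feb 1, 1957 (57 left).
Feb has 28 days: +28 → Mar 1, 1957 (29 left).
+29 → Mar 30, 1957.

March 30, 1957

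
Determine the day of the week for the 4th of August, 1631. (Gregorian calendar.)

Monday

Doomsday rule: the anchor day for the 1600s is Tuesday. For year 31: 31÷12 = 2 r 7, and 7÷4 = 1, so 2+7+1 = 10.
Tuesday + 10 ≡ Friday — that's 1631's doomsday.
In August the doomsday date is Aug 8.
Aug 4 is 4 days before Aug 8; 4 mod 7 = 4, so Friday − 4 = Monday.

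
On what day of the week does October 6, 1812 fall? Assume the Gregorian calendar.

Doomsday rule: the anchor day for the 1800s is Friday. For year 12: 12÷12 = 1 r 0, and 0÷4 = 0, so 1+0+0 = 1.
Friday + 1 ≡ Saturday — that's 1812's doomsday.
In October the doomsday date is Oct 10.
Oct 6 is 4 days before Oct 10; 4 mod 7 = 4, so Saturday − 4 = Tuesday.

Tuesday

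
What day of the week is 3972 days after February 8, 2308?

First find the weekday of Feb 8, 2308. Doomsday rule: the anchor day for the 2300s is Wednesday. For year 08: 8÷12 = 0 r 8, and 8÷4 = 2, so 0+8+2 = 10.
Wednesday + 10 ≡ Saturday — that's 2308's doomsday.
In February the doomsday date is Feb 29 (2308 is a leap year (divisible by 4)).
Feb 8 is 21 days before Feb 29; 21 mod 7 = 0, so Saturday − 0 = Saturday.
3972 mod 7 = 3, so 3972 days after a Saturday is Saturday + 3 = Tuesday.

Tuesday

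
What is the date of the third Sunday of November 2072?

November 1, 2072 is a Tuesday.
The first Sunday is therefore November 6 (5 days later).
The third Sunday is 6 + 2×7 = November 20.

November 20, 2072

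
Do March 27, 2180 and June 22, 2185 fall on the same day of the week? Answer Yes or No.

No

From Mar 27, 2180 to Jun 22, 2185 is 1913 days.
1913 mod 7 = 2, so they are different weekdays.
(Mar 27, 2180 is a Monday; Jun 22, 2185 is a Wednesday.)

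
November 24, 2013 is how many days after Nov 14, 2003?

3663

Nov 14, 2003 → Nov 14, 2004: 366 days (Feb 29, 2004 is in that span).
Nov 14, 2004 → Nov 14, 2005: 365 days.
Nov 14, 2005 → Nov 14, 2006: 365 days.
Nov 14, 2006 → Nov 14, 2007: 365 days.
Nov 14, 2007 → Nov 14, 2008: 366 days (Feb 29, 2008 is in that span).
Nov 14, 2008 → Nov 14, 2009: 365 days.
Nov 14, 2009 → Nov 14, 2010: 365 days.
Nov 14, 2010 → Nov 14, 2011: 365 days.
Nov 14, 2011 → Nov 14, 2012: 366 days (Feb 29, 2012 is in that span).
Nov 14, 2012 → Dec 14, 2012: 30 days (November has 30).
Dec 14, 2012 → Jan 14, 2013: 31 days (December has 31).
Jan 14, 2013 → Feb 14, 2013: 31 days (January has 31).
Feb 14, 2013 → Mar 14, 2013: 28 days (February has 28).
Mar 14, 2013 → Apr 14, 2013: 31 days (March has 31).
Apr 14, 2013 → May 14, 2013: 30 days (April has 30).
May 14, 2013 → Jun 14, 2013: 31 days (May has 31).
Jun 14, 2013 → Jul 14, 2013: 30 days (June has 30).
Jul 14, 2013 → Aug 14, 2013: 31 days (July has 31).
Aug 14, 2013 → Sep 14, 2013: 31 days (August has 31).
Sep 14, 2013 → Oct 14, 2013: 30 days (September has 30).
Oct 14, 2013 → Nov 14, 2013: 31 days (October has 31).
Nov 14, 2013 → Nov 24, 2013: 10 days.
Total: 3663 days.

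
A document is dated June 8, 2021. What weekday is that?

Tuesday

January 1, 2021 is a Friday.
Jan 1, 2021 → Feb 1, 2021: 31 days (January has 31).
Feb 1, 2021 → Mar 1, 2021: 28 days (February has 28).
Mar 1, 2021 → Apr 1, 2021: 31 days (March has 31).
Apr 1, 2021 → May 1, 2021: 30 days (April has 30).
May 1, 2021 → Jun 1, 2021: 31 days (May has 31).
Jun 1, 2021 → Jun 8, 2021: 7 days.
Total: 158 days.
158 mod 7 = 4, so Friday + 4 = Tuesday.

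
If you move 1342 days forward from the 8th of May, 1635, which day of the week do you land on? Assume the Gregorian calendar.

Sunday

First find the weekday of May 8, 1635. Doomsday rule: the anchor day for the 1600s is Tuesday. For year 35: 35÷12 = 2 r 11, and 11÷4 = 2, so 2+11+2 = 15.
Tuesday + 15 ≡ Wednesday — that's 1635's doomsday.
In May the doomsday date is May 9.
May 8 is 1 day before May 9; 1 mod 7 = 1, so Wednesday − 1 = Tuesday.
1342 mod 7 = 5, so 1342 days after a Tuesday is Tuesday + 5 = Sunday.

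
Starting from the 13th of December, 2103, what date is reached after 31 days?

Dec has 31 days: +19 → Jan 1, 2104 (12 left).
+12 → Jan 13, 2104.

January 13, 2104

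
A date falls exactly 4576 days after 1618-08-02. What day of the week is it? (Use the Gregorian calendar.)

Tuesday

Aug 2, 1618 is a Thursday.
4576 mod 7 = 5, so 4576 days after a Thursday is Thursday + 5 = Tuesday.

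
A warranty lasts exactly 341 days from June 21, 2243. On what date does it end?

Jun has 30 days: +10 → Jul 1, 2243 (331 left).
Jul has 31 days: +31 → Aug 1, 2243 (300 left).
Aug has 31 days: +31 → Sep 1, 2243 (269 left).
Sep has 30 days: +30 → Oct 1, 2243 (239 left).
Oct has 31 days: +31 → Nov 1, 2243 (208 left).
Nov has 30 days: +30 → Dec 1, 2243 (178 left).
Dec has 31 days: +31 → Jan 1, 2244 (147 left).
Jan has 31 days: +31 → Feb 1, 2244 (116 left).
Feb has 29 days: +29 → Mar 1, 2244 (87 left).
Mar has 31 days: +31 → Apr 1, 2244 (56 left).
Apr has 30 days: +30 → May 1, 2244 (26 left).
+26 → May 27, 2244.

May 27, 2244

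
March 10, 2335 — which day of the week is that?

Doomsday rule: the anchor day for the 2300s is Wednesday. For year 35: 35÷12 = 2 r 11, and 11÷4 = 2, so 2+11+2 = 15.
Wednesday + 15 ≡ Thursday — that's 2335's doomsday.
In March the doomsday date is Mar 14.
Mar 10 is 4 days before Mar 14; 4 mod 7 = 4, so Thursday − 4 = Sunday.

Sunday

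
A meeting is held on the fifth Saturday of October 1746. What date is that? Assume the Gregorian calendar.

October 29, 1746

October 1, 1746 is a Saturday.
The first Saturday is therefore October 1 (same day).
The fifth Saturday is 1 + 4×7 = October 29.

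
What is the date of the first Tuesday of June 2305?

June 1, 2305 is a Thursday.
The first Tuesday is therefore June 6 (5 days later).

June 6, 2305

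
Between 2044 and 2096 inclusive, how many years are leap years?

Multiples of 4 in [2044,2096]: 14.
Of those, multiples of 100: 0 (not leap unless ÷400).
Multiples of 400: 0.
Leap years = 14 − 0 + 0 = 14.

14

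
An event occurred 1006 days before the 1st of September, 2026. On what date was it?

November 30, 2023

−365 (one year) → Sep 1, 2025 (641 left).
−365 (one year) → Sep 1, 2024 (276 left).
−1 → Aug 31, 2024 (end of Aug, 31 days; 275 left).
−31 → Jul 31, 2024 (end of Jul, 31 days; 244 left).
−31 → Jun 30, 2024 (end of Jun, 30 days; 213 left).
−30 → May 31, 2024 (end of May, 31 days; 183 left).
−31 → Apr 30, 2024 (end of Apr, 30 days; 152 left).
−30 → Mar 31, 2024 (end of Mar, 31 days; 122 left).
−31 → Feb 29, 2024 (end of Feb, 29 days; 91 left).
−29 → Jan 31, 2024 (end of Jan, 31 days; 62 left).
−31 → Dec 31, 2023 (end of Dec, 31 days; 31 left).
−31 → Nov 30, 2023 (end of Nov, 30 days; 0 left).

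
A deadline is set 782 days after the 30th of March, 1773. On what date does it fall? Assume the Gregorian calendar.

+365 (one year) → Mar 30, 1774 (417 left).
+365 (one year) → Mar 30, 1775 (52 left).
Mar has 31 days: +2 → Apr 1, 1775 (50 left).
Apr has 30 days: +30 → May 1, 1775 (20 left).
+20 → May 21, 1775.

May 21, 1775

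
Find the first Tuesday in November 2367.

November 1, 2367 is a Wednesday.
The first Tuesday is therefore November 7 (6 days later).

November 7, 2367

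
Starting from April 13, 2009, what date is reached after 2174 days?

March 27, 2015

+365 (one year) → Apr 13, 2010 (1809 left).
+365 (one year) → Apr 13, 2011 (1444 left).
+366 (one year; includes Feb 29, 2012) → Apr 13, 2012 (1078 left).
+365 (one year) → Apr 13, 2013 (713 left).
+365 (one year) → Apr 13, 2014 (348 left).
Apr has 30 days: +18 → May 1, 2014 (330 left).
May has 31 days: +31 → Jun 1, 2014 (299 left).
Jun has 30 days: +30 → Jul 1, 2014 (269 left).
Jul has 31 days: +31 → Aug 1, 2014 (238 left).
Aug has 31 days: +31 → Sep 1, 2014 (207 left).
Sep has 30 days: +30 → Oct 1, 2014 (177 left).
Oct has 31 days: +31 → Nov 1, 2014 (146 left).
Nov has 30 days: +30 → Dec 1, 2014 (116 left).
Dec has 31 days: +31 → Jan 1, 2015 (85 left).
Jan has 31 days: +31 → Feb 1, 2015 (54 left).
Feb has 28 days: +28 → Mar 1, 2015 (26 left).
+26 → Mar 27, 2015.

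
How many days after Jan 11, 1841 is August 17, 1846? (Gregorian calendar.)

2044

Jan 11, 1841 → Jan 11, 1842: 365 days.
Jan 11, 1842 → Jan 11, 1843: 365 days.
Jan 11, 1843 → Jan 11, 1844: 365 days.
Jan 11, 1844 → Jan 11, 1845: 366 days (Feb 29, 1844 is in that span).
Jan 11, 1845 → Jan 11, 1846: 365 days.
Jan 11, 1846 → Feb 11, 1846: 31 days (January has 31).
Feb 11, 1846 → Mar 11, 1846: 28 days (February has 28).
Mar 11, 1846 → Apr 11, 1846: 31 days (March has 31).
Apr 11, 1846 → May 11, 1846: 30 days (April has 30).
May 11, 1846 → Jun 11, 1846: 31 days (May has 31).
Jun 11, 1846 → Jul 11, 1846: 30 days (June has 30).
Jul 11, 1846 → Aug 11, 1846: 31 days (July has 31).
Aug 11, 1846 → Aug 17, 1846: 6 days.
Total: 2044 days.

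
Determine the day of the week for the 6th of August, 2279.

Wednesday

Doomsday rule: the anchor day for the 2200s is Friday. For year 79: 79÷12 = 6 r 7, and 7÷4 = 1, so 6+7+1 = 14.
Friday + 14 ≡ Friday — that's 2279's doomsday.
In August the doomsday date is Aug 8.
Aug 6 is 2 days before Aug 8; 2 mod 7 = 2, so Friday − 2 = Wednesday.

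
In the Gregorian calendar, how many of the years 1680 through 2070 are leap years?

Multiples of 4 in [1680,2070]: 98.
Of those, multiples of 100: 4 (not leap unless ÷400).
Multiples of 400: 1.
Leap years = 98 − 4 + 1 = 95.

95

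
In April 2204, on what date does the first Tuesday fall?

April 1, 2204 is a Sunday.
The first Tuesday is therefore April 3 (2 days later).

April 3, 2204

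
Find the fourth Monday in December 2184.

December 1, 2184 is a Wednesday.
The first Monday is therefore December 6 (5 days later).
The fourth Monday is 6 + 3×7 = December 27.

December 27, 2184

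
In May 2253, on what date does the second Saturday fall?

May 14, 2253

May 1, 2253 is a Sunday.
The first Saturday is therefore May 7 (6 days later).
The second Saturday is 7 + 1×7 = May 14.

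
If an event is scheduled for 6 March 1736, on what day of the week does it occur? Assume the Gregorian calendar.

Doomsday rule: the anchor day for the 1700s is Sunday. For year 36: 36÷12 = 3 r 0, and 0÷4 = 0, so 3+0+0 = 3.
Sunday + 3 ≡ Wednesday — that's 1736's doomsday.
In March the doomsday date is Mar 14.
Mar 6 is 8 days before Mar 14; 8 mod 7 = 1, so Wednesday − 1 = Tuesday.

Tuesday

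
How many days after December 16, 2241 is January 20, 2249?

2592

Dec 16, 2241 → Dec 16, 2242: 365 days.
Dec 16, 2242 → Dec 16, 2243: 365 days.
Dec 16, 2243 → Dec 16, 2244: 366 days (Feb 29, 2244 is in that span).
Dec 16, 2244 → Dec 16, 2245: 365 days.
Dec 16, 2245 → Dec 16, 2246: 365 days.
Dec 16, 2246 → Dec 16, 2247: 365 days.
Dec 16, 2247 → Dec 16, 2248: 366 days (Feb 29, 2248 is in that span).
Dec 16, 2248 → Jan 16, 2249: 31 days (December has 31).
Jan 16, 2249 → Jan 20, 2249: 4 days.
Total: 2592 days.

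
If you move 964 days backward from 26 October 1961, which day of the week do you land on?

Saturday

First find the weekday of Oct 26, 1961. Doomsday rule: the anchor day for the 1900s is Wednesday. For year 61: 61÷12 = 5 r 1, and 1÷4 = 0, so 5+1+0 = 6.
Wednesday + 6 ≡ Tuesday — that's 1961's doomsday.
In October the doomsday date is Oct 10.
Oct 26 is 16 days after Oct 10; 16 mod 7 = 2, so Tuesday + 2 = Thursday.
964 mod 7 = 5, so 964 days before a Thursday is Thursday − 5 = Saturday.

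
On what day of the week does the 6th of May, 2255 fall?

Doomsday rule: the anchor day for the 2200s is Friday. For year 55: 55÷12 = 4 r 7, and 7÷4 = 1, so 4+7+1 = 12.
Friday + 12 ≡ Wednesday — that's 2255's doomsday.
In May the doomsday date is May 9.
May 6 is 3 days before May 9; 3 mod 7 = 3, so Wednesday − 3 = Sunday.

Sunday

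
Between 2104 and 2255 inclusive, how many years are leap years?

Multiples of 4 in [2104,2255]: 38.
Of those, multiples of 100: 1 (not leap unless ÷400).
Multiples of 400: 0.
Leap years = 38 − 1 + 0 = 37.

37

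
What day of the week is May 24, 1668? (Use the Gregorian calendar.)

Doomsday rule: the anchor day for the 1600s is Tuesday. For year 68: 68÷12 = 5 r 8, and 8÷4 = 2, so 5+8+2 = 15.
Tuesday + 15 ≡ Wednesday — that's 1668's doomsday.
In May the doomsday date is May 9.
May 24 is 15 days after May 9; 15 mod 7 = 1, so Wednesday + 1 = Thursday.

Thursday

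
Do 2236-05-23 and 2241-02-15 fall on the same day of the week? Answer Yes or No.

From May 23, 2236 to Feb 15, 2241 is 1729 days.
1729 mod 7 = 0, so they are the same weekday.
(May 23, 2236 is a Monday; Feb 15, 2241 is a Monday.)

Yes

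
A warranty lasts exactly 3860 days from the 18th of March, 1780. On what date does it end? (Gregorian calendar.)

+365 (one year) → Mar 18, 1781 (3495 left).
+365 (one year) → Mar 18, 1782 (3130 left).
+365 (one year) → Mar 18, 1783 (2765 left).
+366 (one year; includes Feb 29, 1784) → Mar 18, 1784 (2399 left).
+365 (one year) → Mar 18, 1785 (2034 left).
+365 (one year) → Mar 18, 1786 (1669 left).
+365 (one year) → Mar 18, 1787 (1304 left).
+366 (one year; includes Feb 29, 1788) → Mar 18, 1788 (938 left).
+365 (one year) → Mar 18, 1789 (573 left).
+365 (one year) → Mar 18, 1790 (208 left).
Mar has 31 days: +14 → Apr 1, 1790 (194 left).
Apr has 30 days: +30 → May 1, 1790 (164 left).
May has 31 days: +31 → Jun 1, 1790 (133 left).
Jun has 30 days: +30 → Jul 1, 1790 (103 left).
Jul has 31 days: +31 → Aug 1, 1790 (72 left).
Aug has 31 days: +31 → Sep 1, 1790 (41 left).
Sep has 30 days: +30 → Oct 1, 1790 (11 left).
+11 → Oct 12, 1790.

October 12, 1790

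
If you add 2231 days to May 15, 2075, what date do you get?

June 23, 2081

+366 (one year; includes Feb 29, 2076) → May 15, 2076 (1865 left).
+365 (one year) → May 15, 2077 (1500 left).
+365 (one year) → May 15, 2078 (1135 left).
+365 (one year) → May 15, 2079 (770 left).
+366 (one year; includes Feb 29, 2080) → May 15, 2080 (404 left).
+365 (one year) → May 15, 2081 (39 left).
May has 31 days: +17 → Jun 1, 2081 (22 left).
+22 → Jun 23, 2081.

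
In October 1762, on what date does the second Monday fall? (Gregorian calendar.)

October 1, 1762 is a Friday.
The first Monday is therefore October 4 (3 days later).
The second Monday is 4 + 1×7 = October 11.

October 11, 1762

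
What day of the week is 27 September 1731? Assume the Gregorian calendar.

Thursday

Doomsday rule: the anchor day for the 1700s is Sunday. For year 31: 31÷12 = 2 r 7, and 7÷4 = 1, so 2+7+1 = 10.
Sunday + 10 ≡ Wednesday — that's 1731's doomsday.
In September the doomsday date is Sep 5.
Sep 27 is 22 days after Sep 5; 22 mod 7 = 1, so Wednesday + 1 = Thursday.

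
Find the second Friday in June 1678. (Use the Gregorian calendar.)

June 1, 1678 is a Wednesday.
The first Friday is therefore June 3 (2 days later).
The second Friday is 3 + 1×7 = June 10.

June 10, 1678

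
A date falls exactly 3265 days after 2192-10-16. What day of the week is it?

Friday

First find the weekday of Oct 16, 2192. Doomsday rule: the anchor day for the 2100s is Sunday. For year 92: 92÷12 = 7 r 8, and 8÷4 = 2, so 7+8+2 = 17.
Sunday + 17 ≡ Wednesday — that's 2192's doomsday.
In October the doomsday date is Oct 10.
Oct 16 is 6 days after Oct 10; 6 mod 7 = 6, so Wednesday + 6 = Tuesday.
3265 mod 7 = 3, so 3265 days after a Tuesday is Tuesday + 3 = Friday.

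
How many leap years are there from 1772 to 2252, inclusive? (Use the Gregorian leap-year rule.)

117

Multiples of 4 in [1772,2252]: 121.
Of those, multiples of 100: 5 (not leap unless ÷400).
Multiples of 400: 1.
Leap years = 121 − 5 + 1 = 117.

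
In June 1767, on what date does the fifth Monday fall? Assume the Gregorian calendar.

June 29, 1767

June 1, 1767 is a Monday.
The first Monday is therefore June 1 (same day).
The fifth Monday is 1 + 4×7 = June 29.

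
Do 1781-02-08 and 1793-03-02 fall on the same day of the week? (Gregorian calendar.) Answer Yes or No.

No

From Feb 8, 1781 to Mar 2, 1793 is 4405 days.
4405 mod 7 = 2, so they are different weekdays.
(Feb 8, 1781 is a Thursday; Mar 2, 1793 is a Saturday.)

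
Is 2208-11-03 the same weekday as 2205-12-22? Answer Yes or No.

No

From Dec 22, 2205 to Nov 3, 2208 is 1047 days.
1047 mod 7 = 4, so they are different weekdays.
(Dec 22, 2205 is a Sunday; Nov 3, 2208 is a Thursday.)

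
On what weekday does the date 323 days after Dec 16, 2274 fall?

Dec 16, 2274 is a Wednesday.
323 mod 7 = 1, so 323 days after a Wednesday is Wednesday + 1 = Thursday.

Thursday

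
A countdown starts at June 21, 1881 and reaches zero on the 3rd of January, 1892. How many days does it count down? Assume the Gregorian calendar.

3848

Jun 21, 1881 → Jun 21, 1882: 365 days.
Jun 21, 1882 → Jun 21, 1883: 365 days.
Jun 21, 1883 → Jun 21, 1884: 366 days (Feb 29, 1884 is in that span).
Jun 21, 1884 → Jun 21, 1885: 365 days.
Jun 21, 1885 → Jun 21, 1886: 365 days.
Jun 21, 1886 → Jun 21, 1887: 365 days.
Jun 21, 1887 → Jun 21, 1888: 366 days (Feb 29, 1888 is in that span).
Jun 21, 1888 → Jun 21, 1889: 365 days.
Jun 21, 1889 → Jun 21, 1890: 365 days.
Jun 21, 1890 → Jun 21, 1891: 365 days.
Jun 21, 1891 → Jul 21, 1891: 30 days (June has 30).
Jul 21, 1891 → Aug 21, 1891: 31 days (July has 31).
Aug 21, 1891 → Sep 21, 1891: 31 days (August has 31).
Sep 21, 1891 → Oct 21, 1891: 30 days (September has 30).
Oct 21, 1891 → Nov 21, 1891: 31 days (October has 31).
Nov 21, 1891 → Dec 21, 1891: 30 days (November has 30).
Dec 21, 1891 → Jan 3, 1892: 13 days.
Total: 3848 days.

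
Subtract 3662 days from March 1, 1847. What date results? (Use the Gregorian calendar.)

−365 (one year) → Mar 1, 1846 (3297 left).
−365 (one year) → Mar 1, 1845 (2932 left).
−365 (one year) → Mar 1, 1844 (2567 left).
−366 (one year; includes Feb 29, 1844) → Mar 1, 1843 (2201 left).
−365 (one year) → Mar 1, 1842 (1836 left).
−365 (one year) → Mar 1, 1841 (1471 left).
−365 (one year) → Mar 1, 1840 (1106 left).
−366 (one year; includes Feb 29, 1840) → Mar 1, 1839 (740 left).
−365 (one year) → Mar 1, 1838 (375 left).
−1 → Feb 28, 1838 (end of Feb, 28 days; 374 left).
−28 → Jan 31, 1838 (end of Jan, 31 days; 346 left).
−31 → Dec 31, 1837 (end of Dec, 31 days; 315 left).
−31 → Nov 30, 1837 (end of Nov, 30 days; 284 left).
−30 → Oct 31, 1837 (end of Oct, 31 days; 254 left).
−31 → Sep 30, 1837 (end of Sep, 30 days; 223 left).
−30 → Aug 31, 1837 (end of Aug, 31 days; 193 left).
−31 → Jul 31, 1837 (end of Jul, 31 days; 162 left).
−31 → Jun 30, 1837 (end of Jun, 30 days; 131 left).
−30 → May 31, 1837 (end of May, 31 days; 101 left).
−31 → Apr 30, 1837 (end of Apr, 30 days; 70 left).
−30 → Mar 31, 1837 (end of Mar, 31 days; 40 left).
−31 → Feb 28, 1837 (end of Feb, 28 days; 9 left).
−9 → Feb 19, 1837.

February 19, 1837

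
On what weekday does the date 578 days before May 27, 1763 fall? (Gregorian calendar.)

May 27, 1763 is a Friday.
578 mod 7 = 4, so 578 days before a Friday is Friday − 4 = Monday.

Monday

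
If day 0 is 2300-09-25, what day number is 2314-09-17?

Sep 25, 2300 → Sep 25, 2301: 365 days.
Sep 25, 2301 → Sep 25, 2302: 365 days.
Sep 25, 2302 → Sep 25, 2303: 365 days.
Sep 25, 2303 → Sep 25, 2304: 366 days (Feb 29, 2304 is in that span).
Sep 25, 2304 → Sep 25, 2305: 365 days.
Sep 25, 2305 → Sep 25, 2306: 365 days.
Sep 25, 2306 → Sep 25, 2307: 365 days.
Sep 25, 2307 → Sep 25, 2308: 366 days (Feb 29, 2308 is in that span).
Sep 25, 2308 → Sep 25, 2309: 365 days.
Sep 25, 2309 → Sep 25, 2310: 365 days.
Sep 25, 2310 → Sep 25, 2311: 365 days.
Sep 25, 2311 → Sep 25, 2312: 366 days (Feb 29, 2312 is in that span).
Sep 25, 2312 → Sep 25, 2313: 365 days.
Sep 25, 2313 → Oct 25, 2313: 30 days (September has 30).
Oct 25, 2313 → Nov 25, 2313: 31 days (October has 31).
Nov 25, 2313 → Dec 25, 2313: 30 days (November has 30).
Dec 25, 2313 → Jan 25, 2314: 31 days (December has 31).
Jan 25, 2314 → Feb 25, 2314: 31 days (January has 31).
Feb 25, 2314 → Mar 25, 2314: 28 days (February has 28).
Mar 25, 2314 → Apr 25, 2314: 31 days (March has 31).
Apr 25, 2314 → May 25, 2314: 30 days (April has 30).
May 25, 2314 → Jun 25, 2314: 31 days (May has 31).
Jun 25, 2314 → Jul 25, 2314: 30 days (June has 30).
Jul 25, 2314 → Aug 25, 2314: 31 days (July has 31).
Aug 25, 2314 → Sep 17, 2314: 23 days.
Total: 5105 days.

5105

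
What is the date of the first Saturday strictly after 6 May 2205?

May 6, 2205 is a Monday.
From Monday to the next Saturday is 5 days.
May 6, 2205 + 5 = May 11, 2205.

May 11, 2205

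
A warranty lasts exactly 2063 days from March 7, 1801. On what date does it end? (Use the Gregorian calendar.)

+365 (one year) → Mar 7, 1802 (1698 left).
+365 (one year) → Mar 7, 1803 (1333 left).
+366 (one year; includes Feb 29, 1804) → Mar 7, 1804 (967 left).
+365 (one year) → Mar 7, 1805 (602 left).
+365 (one year) → Mar 7, 1806 (237 left).
Mar has 31 days: +25 → Apr 1, 1806 (212 left).
Apr has 30 days: +30 → May 1, 1806 (182 left).
May has 31 days: +31 → Jun 1, 1806 (151 left).
Jun has 30 days: +30 → Jul 1, 1806 (121 left).
Jul has 31 days: +31 → Aug 1, 1806 (90 left).
Aug has 31 days: +31 → Sep 1, 1806 (59 left).
Sep has 30 days: +30 → Oct 1, 1806 (29 left).
+29 → Oct 30, 1806.

October 30, 1806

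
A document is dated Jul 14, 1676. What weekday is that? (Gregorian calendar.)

Doomsday rule: the anchor day for the 1600s is Tuesday. For year 76: 76÷12 = 6 r 4, and 4÷4 = 1, so 6+4+1 = 11.
Tuesday + 11 ≡ Saturday — that's 1676's doomsday.
In July the doomsday date is Jul 11.
Jul 14 is 3 days after Jul 11; 3 mod 7 = 3, so Saturday + 3 = Tuesday.

Tuesday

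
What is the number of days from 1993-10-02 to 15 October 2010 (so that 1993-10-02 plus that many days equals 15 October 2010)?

6222

Oct 2, 1993 → Oct 2, 1994: 365 days.
Oct 2, 1994 → Oct 2, 1995: 365 days.
Oct 2, 1995 → Oct 2, 1996: 366 days (Feb 29, 1996 is in that span).
Oct 2, 1996 → Oct 2, 1997: 365 days.
Oct 2, 1997 → Oct 2, 1998: 365 days.
Oct 2, 1998 → Oct 2, 1999: 365 days.
Oct 2, 1999 → Oct 2, 2000: 366 days (Feb 29, 2000 is in that span).
Oct 2, 2000 → Oct 2, 2001: 365 days.
Oct 2, 2001 → Oct 2, 2002: 365 days.
Oct 2, 2002 → Oct 2, 2003: 365 days.
Oct 2, 2003 → Oct 2, 2004: 366 days (Feb 29, 2004 is in that span).
Oct 2, 2004 → Oct 2, 2005: 365 days.
Oct 2, 2005 → Oct 2, 2006: 365 days.
Oct 2, 2006 → Oct 2, 2007: 365 days.
Oct 2, 2007 → Oct 2, 2008: 366 days (Feb 29, 2008 is in that span).
Oct 2, 2008 → Oct 2, 2009: 365 days.
Oct 2, 2009 → Nov 2, 2009: 31 days (October has 31).
Nov 2, 2009 → Dec 2, 2009: 30 days (November has 30).
Dec 2, 2009 → Jan 2, 2010: 31 days (December has 31).
Jan 2, 2010 → Feb 2, 2010: 31 days (January has 31).
Feb 2, 2010 → Mar 2, 2010: 28 days (February has 28).
Mar 2, 2010 → Apr 2, 2010: 31 days (March has 31).
Apr 2, 2010 → May 2, 2010: 30 days (April has 30).
May 2, 2010 → Jun 2, 2010: 31 days (May has 31).
Jun 2, 2010 → Jul 2, 2010: 30 days (June has 30).
Jul 2, 2010 → Aug 2, 2010: 31 days (July has 31).
Aug 2, 2010 → Sep 2, 2010: 31 days (August has 31).
Sep 2, 2010 → Oct 2, 2010: 30 days (September has 30).
Oct 2, 2010 → Oct 15, 2010: 13 days.
Total: 6222 days.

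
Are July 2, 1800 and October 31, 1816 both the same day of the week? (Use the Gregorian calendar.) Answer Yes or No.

From Jul 2, 1800 to Oct 31, 1816 is 5965 days.
5965 mod 7 = 1, so they are different weekdays.
(Jul 2, 1800 is a Wednesday; Oct 31, 1816 is a Thursday.)

No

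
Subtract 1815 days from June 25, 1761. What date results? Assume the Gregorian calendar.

July 6, 1756

−365 (one year) → Jun 25, 1760 (1450 left).
−366 (one year; includes Feb 29, 1760) → Jun 25, 1759 (1084 left).
−365 (one year) → Jun 25, 1758 (719 left).
−365 (one year) → Jun 25, 1757 (354 left).
−25 → May 31, 1757 (end of May, 31 days; 329 left).
−31 → Apr 30, 1757 (end of Apr, 30 days; 298 left).
−30 → Mar 31, 1757 (end of Mar, 31 days; 268 left).
−31 → Feb 28, 1757 (end of Feb, 28 days; 237 left).
−28 → Jan 31, 1757 (end of Jan, 31 days; 209 left).
−31 → Dec 31, 1756 (end of Dec, 31 days; 178 left).
−31 → Nov 30, 1756 (end of Nov, 30 days; 147 left).
−30 → Oct 31, 1756 (end of Oct, 31 days; 117 left).
−31 → Sep 30, 1756 (end of Sep, 30 days; 86 left).
−30 → Aug 31, 1756 (end of Aug, 31 days; 56 left).
−31 → Jul 31, 1756 (end of Jul, 31 days; 25 left).
−25 → Jul 6, 1756.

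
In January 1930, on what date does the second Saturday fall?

January 1, 1930 is a Wednesday.
The first Saturday is therefore January 4 (3 days later).
The second Saturday is 4 + 1×7 = January 11.

January 11, 1930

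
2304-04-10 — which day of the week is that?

Doomsday rule: the anchor day for the 2300s is Wednesday. For year 04: 4÷12 = 0 r 4, and 4÷4 = 1, so 0+4+1 = 5.
Wednesday + 5 ≡ Monday — that's 2304's doomsday.
In April the doomsday date is Apr 4.
Apr 10 is 6 days after Apr 4; 6 mod 7 = 6, so Monday + 6 = Sunday.

Sunday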